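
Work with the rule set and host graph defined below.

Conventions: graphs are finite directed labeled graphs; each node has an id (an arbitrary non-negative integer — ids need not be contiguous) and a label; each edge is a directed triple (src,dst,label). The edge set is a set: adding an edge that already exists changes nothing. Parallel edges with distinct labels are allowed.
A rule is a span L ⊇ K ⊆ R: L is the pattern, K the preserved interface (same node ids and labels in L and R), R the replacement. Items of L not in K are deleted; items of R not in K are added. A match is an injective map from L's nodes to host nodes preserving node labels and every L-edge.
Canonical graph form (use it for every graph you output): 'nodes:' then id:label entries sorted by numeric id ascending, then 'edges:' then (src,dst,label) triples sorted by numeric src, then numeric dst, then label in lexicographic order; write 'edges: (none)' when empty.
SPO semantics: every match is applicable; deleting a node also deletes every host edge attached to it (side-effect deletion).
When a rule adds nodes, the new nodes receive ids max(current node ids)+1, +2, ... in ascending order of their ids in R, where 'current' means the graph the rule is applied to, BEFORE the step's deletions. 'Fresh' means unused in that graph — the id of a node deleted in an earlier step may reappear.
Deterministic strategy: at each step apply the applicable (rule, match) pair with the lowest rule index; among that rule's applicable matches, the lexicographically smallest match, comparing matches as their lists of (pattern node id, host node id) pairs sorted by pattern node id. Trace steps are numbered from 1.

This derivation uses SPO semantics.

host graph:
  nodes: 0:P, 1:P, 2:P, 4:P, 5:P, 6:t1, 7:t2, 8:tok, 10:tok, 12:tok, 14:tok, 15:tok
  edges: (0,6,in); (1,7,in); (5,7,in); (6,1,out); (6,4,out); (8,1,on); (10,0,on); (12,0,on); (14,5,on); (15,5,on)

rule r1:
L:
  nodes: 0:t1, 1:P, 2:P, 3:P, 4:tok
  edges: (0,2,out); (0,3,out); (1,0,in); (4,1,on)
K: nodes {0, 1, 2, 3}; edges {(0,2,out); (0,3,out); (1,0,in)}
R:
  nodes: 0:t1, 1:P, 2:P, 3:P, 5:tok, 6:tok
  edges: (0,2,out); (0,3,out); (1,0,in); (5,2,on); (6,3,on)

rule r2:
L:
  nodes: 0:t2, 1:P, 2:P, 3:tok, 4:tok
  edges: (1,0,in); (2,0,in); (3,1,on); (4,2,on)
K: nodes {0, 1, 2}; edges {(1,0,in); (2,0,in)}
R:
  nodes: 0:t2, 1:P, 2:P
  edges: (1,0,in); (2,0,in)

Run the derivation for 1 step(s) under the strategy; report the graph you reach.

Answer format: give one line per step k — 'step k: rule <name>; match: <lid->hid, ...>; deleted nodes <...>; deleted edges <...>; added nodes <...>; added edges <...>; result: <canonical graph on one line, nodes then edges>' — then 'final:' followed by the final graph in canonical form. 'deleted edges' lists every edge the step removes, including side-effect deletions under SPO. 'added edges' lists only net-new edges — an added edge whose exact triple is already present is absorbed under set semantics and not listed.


step 1: rule r1; match: 0->6, 1->0, 2->1, 3->4, 4->10; deleted nodes 10; deleted edges (10,0,on); added nodes 16, 17; added edges (16,1,on); (17,4,on); result: nodes: 0:P, 1:P, 2:P, 4:P, 5:P, 6:t1, 7:t2, 8:tok, 12:tok, 14:tok, 15:tok, 16:tok, 17:tok edges: (0,6,in); (1,7,in); (5,7,in); (6,1,out); (6,4,out); (8,1,on); (12,0,on); (14,5,on); (15,5,on); (16,1,on); (17,4,on)
final:
nodes: 0:P, 1:P, 2:P, 4:P, 5:P, 6:t1, 7:t2, 8:tok, 12:tok, 14:tok, 15:tok, 16:tok, 17:tok
edges: (0,6,in); (1,7,in); (5,7,in); (6,1,out); (6,4,out); (8,1,on); (12,0,on); (14,5,on); (15,5,on); (16,1,on); (17,4,on)


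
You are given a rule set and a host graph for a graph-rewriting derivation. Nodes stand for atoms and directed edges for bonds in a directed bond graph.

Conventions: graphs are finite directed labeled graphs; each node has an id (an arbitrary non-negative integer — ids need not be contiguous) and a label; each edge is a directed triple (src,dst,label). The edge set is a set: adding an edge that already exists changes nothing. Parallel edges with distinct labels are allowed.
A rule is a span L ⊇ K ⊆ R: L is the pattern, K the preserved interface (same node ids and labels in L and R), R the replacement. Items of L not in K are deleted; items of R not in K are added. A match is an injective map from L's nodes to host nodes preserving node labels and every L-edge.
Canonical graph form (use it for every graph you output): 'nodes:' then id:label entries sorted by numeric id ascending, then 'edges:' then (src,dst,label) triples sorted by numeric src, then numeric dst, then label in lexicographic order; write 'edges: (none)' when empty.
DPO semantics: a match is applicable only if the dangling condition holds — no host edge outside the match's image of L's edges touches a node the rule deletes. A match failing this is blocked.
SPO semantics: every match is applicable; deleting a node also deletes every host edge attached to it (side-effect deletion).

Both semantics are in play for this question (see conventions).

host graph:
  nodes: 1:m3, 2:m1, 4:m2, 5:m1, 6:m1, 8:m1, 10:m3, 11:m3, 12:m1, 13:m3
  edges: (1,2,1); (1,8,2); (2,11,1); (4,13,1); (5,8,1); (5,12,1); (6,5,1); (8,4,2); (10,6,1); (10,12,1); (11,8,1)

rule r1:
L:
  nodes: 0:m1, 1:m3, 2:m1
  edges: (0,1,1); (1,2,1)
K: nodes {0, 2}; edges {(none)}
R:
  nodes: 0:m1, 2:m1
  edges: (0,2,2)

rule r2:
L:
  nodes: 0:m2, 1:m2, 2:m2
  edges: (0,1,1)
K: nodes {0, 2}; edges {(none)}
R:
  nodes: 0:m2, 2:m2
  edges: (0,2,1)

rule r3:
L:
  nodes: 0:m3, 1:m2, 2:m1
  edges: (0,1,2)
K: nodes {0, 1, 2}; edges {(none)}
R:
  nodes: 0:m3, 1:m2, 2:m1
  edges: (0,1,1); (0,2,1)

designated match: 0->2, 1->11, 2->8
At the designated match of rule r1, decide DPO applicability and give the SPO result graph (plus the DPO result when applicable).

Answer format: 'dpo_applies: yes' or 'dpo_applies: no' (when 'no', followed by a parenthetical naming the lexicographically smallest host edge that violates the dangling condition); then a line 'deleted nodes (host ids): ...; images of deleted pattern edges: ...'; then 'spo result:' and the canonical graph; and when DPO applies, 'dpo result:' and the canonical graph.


dpo_applies: yes
deleted nodes (host ids): 11; images of deleted pattern edges: (2,11,1); (11,8,1)
spo result:
nodes: 1:m3, 2:m1, 4:m2, 5:m1, 6:m1, 8:m1, 10:m3, 12:m1, 13:m3
edges: (1,2,1); (1,8,2); (2,8,2); (4,13,1); (5,8,1); (5,12,1); (6,5,1); (8,4,2); (10,6,1); (10,12,1)
dpo result:
nodes: 1:m3, 2:m1, 4:m2, 5:m1, 6:m1, 8:m1, 10:m3, 12:m1, 13:m3
edges: (1,2,1); (1,8,2); (2,8,2); (4,13,1); (5,8,1); (5,12,1); (6,5,1); (8,4,2); (10,6,1); (10,12,1)


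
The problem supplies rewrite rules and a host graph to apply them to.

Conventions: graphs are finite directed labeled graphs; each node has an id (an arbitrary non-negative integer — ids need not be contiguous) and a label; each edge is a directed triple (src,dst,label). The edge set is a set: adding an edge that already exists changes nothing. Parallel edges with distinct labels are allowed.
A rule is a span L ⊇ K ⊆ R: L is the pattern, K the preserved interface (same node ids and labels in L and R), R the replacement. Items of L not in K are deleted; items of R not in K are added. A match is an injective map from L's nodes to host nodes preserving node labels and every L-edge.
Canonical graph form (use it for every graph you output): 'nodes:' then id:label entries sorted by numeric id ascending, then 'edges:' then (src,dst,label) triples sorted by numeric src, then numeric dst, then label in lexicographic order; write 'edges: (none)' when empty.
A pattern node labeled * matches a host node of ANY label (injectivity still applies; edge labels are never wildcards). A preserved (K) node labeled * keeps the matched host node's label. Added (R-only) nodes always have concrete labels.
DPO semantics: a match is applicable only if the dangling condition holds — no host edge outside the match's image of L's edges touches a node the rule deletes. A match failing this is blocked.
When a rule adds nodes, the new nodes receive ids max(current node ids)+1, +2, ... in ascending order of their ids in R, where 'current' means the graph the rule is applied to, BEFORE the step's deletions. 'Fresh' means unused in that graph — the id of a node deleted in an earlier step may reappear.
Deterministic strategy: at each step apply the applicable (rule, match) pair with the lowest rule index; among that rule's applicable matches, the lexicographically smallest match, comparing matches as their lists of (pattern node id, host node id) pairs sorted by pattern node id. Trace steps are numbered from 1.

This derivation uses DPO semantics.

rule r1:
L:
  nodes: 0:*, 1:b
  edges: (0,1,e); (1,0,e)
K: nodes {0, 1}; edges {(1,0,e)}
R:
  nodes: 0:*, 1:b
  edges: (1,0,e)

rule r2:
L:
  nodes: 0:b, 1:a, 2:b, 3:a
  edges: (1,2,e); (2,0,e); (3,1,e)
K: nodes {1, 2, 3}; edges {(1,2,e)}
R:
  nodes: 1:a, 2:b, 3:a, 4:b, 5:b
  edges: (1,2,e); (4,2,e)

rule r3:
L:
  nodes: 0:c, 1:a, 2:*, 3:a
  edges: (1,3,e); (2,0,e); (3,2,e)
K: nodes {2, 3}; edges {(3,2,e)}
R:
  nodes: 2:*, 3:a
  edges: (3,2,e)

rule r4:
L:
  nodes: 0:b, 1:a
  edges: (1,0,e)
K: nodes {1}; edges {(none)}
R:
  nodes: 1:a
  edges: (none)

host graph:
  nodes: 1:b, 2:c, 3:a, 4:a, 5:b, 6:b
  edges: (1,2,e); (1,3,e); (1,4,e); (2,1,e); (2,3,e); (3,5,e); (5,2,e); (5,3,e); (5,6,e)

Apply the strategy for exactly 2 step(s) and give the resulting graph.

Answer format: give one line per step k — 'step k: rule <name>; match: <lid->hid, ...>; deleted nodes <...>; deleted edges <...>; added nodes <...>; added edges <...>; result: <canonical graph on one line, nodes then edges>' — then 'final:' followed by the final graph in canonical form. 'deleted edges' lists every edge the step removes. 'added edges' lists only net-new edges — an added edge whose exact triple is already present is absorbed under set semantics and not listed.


step 1: rule r1; match: 0->2, 1->1; deleted nodes (none); deleted edges (2,1,e); added nodes (none); added edges (none); result: nodes: 1:b, 2:c, 3:a, 4:a, 5:b, 6:b edges: (1,2,e); (1,3,e); (1,4,e); (2,3,e); (3,5,e); (5,2,e); (5,3,e); (5,6,e)
step 2: rule r1; match: 0->3, 1->5; deleted nodes (none); deleted edges (3,5,e); added nodes (none); added edges (none); result: nodes: 1:b, 2:c, 3:a, 4:a, 5:b, 6:b edges: (1,2,e); (1,3,e); (1,4,e); (2,3,e); (5,2,e); (5,3,e); (5,6,e)
final:
nodes: 1:b, 2:c, 3:a, 4:a, 5:b, 6:b
edges: (1,2,e); (1,3,e); (1,4,e); (2,3,e); (5,2,e); (5,3,e); (5,6,e)


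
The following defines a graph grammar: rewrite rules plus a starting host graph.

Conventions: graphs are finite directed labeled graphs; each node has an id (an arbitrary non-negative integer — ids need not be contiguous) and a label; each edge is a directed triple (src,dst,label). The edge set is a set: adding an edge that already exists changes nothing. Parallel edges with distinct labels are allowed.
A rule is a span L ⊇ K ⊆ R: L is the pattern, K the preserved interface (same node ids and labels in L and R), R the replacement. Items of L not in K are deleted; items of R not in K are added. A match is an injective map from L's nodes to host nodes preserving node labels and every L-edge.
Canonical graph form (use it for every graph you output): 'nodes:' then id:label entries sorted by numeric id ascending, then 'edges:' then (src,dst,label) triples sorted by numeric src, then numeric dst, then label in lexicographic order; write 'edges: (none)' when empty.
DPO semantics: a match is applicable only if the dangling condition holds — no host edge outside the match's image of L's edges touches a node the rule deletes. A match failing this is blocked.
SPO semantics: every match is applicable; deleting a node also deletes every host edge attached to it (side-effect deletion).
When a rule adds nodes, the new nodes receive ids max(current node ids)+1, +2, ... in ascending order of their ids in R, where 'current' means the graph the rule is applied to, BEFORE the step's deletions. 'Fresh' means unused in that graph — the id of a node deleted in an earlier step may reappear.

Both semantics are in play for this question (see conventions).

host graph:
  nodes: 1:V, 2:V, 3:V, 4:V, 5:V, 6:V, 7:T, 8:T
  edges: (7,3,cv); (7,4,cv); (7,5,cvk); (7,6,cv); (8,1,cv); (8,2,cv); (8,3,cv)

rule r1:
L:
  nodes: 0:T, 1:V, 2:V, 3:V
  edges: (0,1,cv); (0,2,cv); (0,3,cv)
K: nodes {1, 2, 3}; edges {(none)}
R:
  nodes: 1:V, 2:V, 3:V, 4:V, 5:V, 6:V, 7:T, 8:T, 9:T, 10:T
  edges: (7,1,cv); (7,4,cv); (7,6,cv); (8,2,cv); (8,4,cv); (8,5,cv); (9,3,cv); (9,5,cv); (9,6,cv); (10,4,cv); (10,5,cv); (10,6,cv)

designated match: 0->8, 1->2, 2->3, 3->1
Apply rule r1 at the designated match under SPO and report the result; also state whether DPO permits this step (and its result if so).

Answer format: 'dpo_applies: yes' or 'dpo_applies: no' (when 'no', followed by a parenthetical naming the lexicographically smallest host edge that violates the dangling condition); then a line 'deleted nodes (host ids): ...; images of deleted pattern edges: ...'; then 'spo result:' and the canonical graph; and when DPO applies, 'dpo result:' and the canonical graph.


dpo_applies: yes
deleted nodes (host ids): 8; images of deleted pattern edges: (8,1,cv); (8,2,cv); (8,3,cv)
spo result:
nodes: 1:V, 2:V, 3:V, 4:V, 5:V, 6:V, 7:T, 9:V, 10:V, 11:V, 12:T, 13:T, 14:T, 15:T
edges: (7,3,cv); (7,4,cv); (7,5,cvk); (7,6,cv); (12,2,cv); (12,9,cv); (12,11,cv); (13,3,cv); (13,9,cv); (13,10,cv); (14,1,cv); (14,10,cv); (14,11,cv); (15,9,cv); (15,10,cv); (15,11,cv)
dpo result:
nodes: 1:V, 2:V, 3:V, 4:V, 5:V, 6:V, 7:T, 9:V, 10:V, 11:V, 12:T, 13:T, 14:T, 15:T
edges: (7,3,cv); (7,4,cv); (7,5,cvk); (7,6,cv); (12,2,cv); (12,9,cv); (12,11,cv); (13,3,cv); (13,9,cv); (13,10,cv); (14,1,cv); (14,10,cv); (14,11,cv); (15,9,cv); (15,10,cv); (15,11,cv)


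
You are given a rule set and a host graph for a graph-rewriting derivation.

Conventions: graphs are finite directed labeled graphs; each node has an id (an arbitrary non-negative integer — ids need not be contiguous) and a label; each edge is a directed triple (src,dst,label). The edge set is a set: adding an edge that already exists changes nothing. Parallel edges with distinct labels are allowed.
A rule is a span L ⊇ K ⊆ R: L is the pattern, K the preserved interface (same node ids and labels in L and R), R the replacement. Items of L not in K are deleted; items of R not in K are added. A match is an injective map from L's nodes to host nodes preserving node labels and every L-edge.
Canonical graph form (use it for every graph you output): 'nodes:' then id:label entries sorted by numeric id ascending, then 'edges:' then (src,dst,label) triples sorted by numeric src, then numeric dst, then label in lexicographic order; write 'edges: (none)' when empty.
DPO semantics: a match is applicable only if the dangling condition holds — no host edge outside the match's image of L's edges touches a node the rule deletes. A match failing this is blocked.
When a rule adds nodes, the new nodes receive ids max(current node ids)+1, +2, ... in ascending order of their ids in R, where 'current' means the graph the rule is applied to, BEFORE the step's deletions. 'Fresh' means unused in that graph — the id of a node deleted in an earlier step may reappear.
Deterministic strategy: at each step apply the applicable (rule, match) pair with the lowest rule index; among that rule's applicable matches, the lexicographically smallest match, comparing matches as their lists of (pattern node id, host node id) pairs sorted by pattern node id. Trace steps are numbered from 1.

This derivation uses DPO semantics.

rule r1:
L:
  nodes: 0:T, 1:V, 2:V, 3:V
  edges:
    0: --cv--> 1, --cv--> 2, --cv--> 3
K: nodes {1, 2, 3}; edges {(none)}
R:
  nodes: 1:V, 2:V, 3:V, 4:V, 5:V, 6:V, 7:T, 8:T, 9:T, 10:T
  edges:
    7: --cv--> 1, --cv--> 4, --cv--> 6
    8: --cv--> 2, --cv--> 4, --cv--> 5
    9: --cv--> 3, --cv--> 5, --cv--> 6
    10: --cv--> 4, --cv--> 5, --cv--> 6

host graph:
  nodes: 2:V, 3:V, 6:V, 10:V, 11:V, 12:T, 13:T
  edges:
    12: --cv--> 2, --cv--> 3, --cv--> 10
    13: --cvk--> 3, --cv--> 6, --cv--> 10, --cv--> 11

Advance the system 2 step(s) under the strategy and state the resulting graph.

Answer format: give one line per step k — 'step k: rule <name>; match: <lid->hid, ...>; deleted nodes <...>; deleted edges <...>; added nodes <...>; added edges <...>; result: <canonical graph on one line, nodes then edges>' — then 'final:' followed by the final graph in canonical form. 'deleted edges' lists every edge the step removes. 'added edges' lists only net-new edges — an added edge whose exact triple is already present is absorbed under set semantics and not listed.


step 1: rule r1; match: 0->12, 1->2, 2->3, 3->10; deleted nodes 12; deleted edges (12,2,cv); (12,3,cv); (12,10,cv); added nodes 14, 15, 16, 17, 18, 19, 20; added edges (17,2,cv); (17,14,cv); (17,16,cv); (18,3,cv); (18,14,cv); (18,15,cv); (19,10,cv); (19,15,cv); (19,16,cv); (20,14,cv); (20,15,cv); (20,16,cv); result: nodes: 2:V, 3:V, 6:V, 10:V, 11:V, 13:T, 14:V, 15:V, 16:V, 17:T, 18:T, 19:T, 20:T edges: (13,3,cvk); (13,6,cv); (13,10,cv); (13,11,cv); (17,2,cv); (17,14,cv); (17,16,cv); (18,3,cv); (18,14,cv); (18,15,cv); (19,10,cv); (19,15,cv); (19,16,cv); (20,14,cv); (20,15,cv); (20,16,cv)
step 2: rule r1; match: 0->17, 1->2, 2->14, 3->16; deleted nodes 17; deleted edges (17,2,cv); (17,14,cv); (17,16,cv); added nodes 21, 22, 23, 24, 25, 26, 27; added edges (24,2,cv); (24,21,cv); (24,23,cv); (25,14,cv); (25,21,cv); (25,22,cv); (26,16,cv); (26,22,cv); (26,23,cv); (27,21,cv); (27,22,cv); (27,23,cv); result: nodes: 2:V, 3:V, 6:V, 10:V, 11:V, 13:T, 14:V, 15:V, 16:V, 18:T, 19:T, 20:T, 21:V, 22:V, 23:V, 24:T, 25:T, 26:T, 27:T edges: (13,3,cvk); (13,6,cv); (13,10,cv); (13,11,cv); (18,3,cv); (18,14,cv); (18,15,cv); (19,10,cv); (19,15,cv); (19,16,cv); (20,14,cv); (20,15,cv); (20,16,cv); (24,2,cv); (24,21,cv); (24,23,cv); (25,14,cv); (25,21,cv); (25,22,cv); (26,16,cv); (26,22,cv); (26,23,cv); (27,21,cv); (27,22,cv); (27,23,cv)
final:
nodes: 2:V, 3:V, 6:V, 10:V, 11:V, 13:T, 14:V, 15:V, 16:V, 18:T, 19:T, 20:T, 21:V, 22:V, 23:V, 24:T, 25:T, 26:T, 27:T
edges: (13,3,cvk); (13,6,cv); (13,10,cv); (13,11,cv); (18,3,cv); (18,14,cv); (18,15,cv); (19,10,cv); (19,15,cv); (19,16,cv); (20,14,cv); (20,15,cv); (20,16,cv); (24,2,cv); (24,21,cv); (24,23,cv); (25,14,cv); (25,21,cv); (25,22,cv); (26,16,cv); (26,22,cv); (26,23,cv); (27,21,cv); (27,22,cv); (27,23,cv)


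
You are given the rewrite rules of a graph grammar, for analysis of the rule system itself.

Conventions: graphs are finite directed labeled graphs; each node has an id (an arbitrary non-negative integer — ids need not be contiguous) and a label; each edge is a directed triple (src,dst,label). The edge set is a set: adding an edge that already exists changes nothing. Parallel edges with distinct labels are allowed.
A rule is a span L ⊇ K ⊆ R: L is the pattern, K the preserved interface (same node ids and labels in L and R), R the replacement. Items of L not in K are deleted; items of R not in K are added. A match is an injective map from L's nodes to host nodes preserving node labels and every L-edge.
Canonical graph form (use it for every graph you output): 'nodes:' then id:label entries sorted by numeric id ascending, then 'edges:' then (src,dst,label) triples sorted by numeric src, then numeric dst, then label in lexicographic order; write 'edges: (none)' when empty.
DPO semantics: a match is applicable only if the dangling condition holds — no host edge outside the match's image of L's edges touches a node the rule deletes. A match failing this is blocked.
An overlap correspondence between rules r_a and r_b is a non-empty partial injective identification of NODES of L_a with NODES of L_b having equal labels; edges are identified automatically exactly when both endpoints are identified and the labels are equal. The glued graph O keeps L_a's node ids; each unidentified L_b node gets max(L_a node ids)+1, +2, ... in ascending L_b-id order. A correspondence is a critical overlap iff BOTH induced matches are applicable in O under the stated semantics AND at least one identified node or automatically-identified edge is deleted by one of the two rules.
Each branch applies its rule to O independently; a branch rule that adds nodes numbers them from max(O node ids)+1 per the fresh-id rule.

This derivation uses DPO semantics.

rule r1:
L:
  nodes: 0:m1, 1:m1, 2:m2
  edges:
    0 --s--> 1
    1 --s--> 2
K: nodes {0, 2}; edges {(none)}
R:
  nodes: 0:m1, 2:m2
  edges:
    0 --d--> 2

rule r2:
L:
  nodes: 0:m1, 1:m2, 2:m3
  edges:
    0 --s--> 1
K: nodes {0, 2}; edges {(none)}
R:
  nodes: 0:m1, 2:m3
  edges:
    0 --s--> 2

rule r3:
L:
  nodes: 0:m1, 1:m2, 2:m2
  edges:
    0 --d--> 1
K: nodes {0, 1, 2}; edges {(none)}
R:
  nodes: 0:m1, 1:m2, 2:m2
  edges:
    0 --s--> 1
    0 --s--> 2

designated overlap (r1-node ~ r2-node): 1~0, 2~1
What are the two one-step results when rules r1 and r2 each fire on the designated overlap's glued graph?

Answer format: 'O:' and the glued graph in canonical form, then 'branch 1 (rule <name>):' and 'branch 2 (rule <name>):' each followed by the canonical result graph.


O:
nodes: 0:m1, 1:m1, 2:m2, 3:m3
edges: (0,1,s); (1,2,s)
branch 1 (rule r1):
nodes: 0:m1, 2:m2, 3:m3
edges: (0,2,d)
branch 2 (rule r2):
nodes: 0:m1, 1:m1, 3:m3
edges: (0,1,s); (1,3,s)


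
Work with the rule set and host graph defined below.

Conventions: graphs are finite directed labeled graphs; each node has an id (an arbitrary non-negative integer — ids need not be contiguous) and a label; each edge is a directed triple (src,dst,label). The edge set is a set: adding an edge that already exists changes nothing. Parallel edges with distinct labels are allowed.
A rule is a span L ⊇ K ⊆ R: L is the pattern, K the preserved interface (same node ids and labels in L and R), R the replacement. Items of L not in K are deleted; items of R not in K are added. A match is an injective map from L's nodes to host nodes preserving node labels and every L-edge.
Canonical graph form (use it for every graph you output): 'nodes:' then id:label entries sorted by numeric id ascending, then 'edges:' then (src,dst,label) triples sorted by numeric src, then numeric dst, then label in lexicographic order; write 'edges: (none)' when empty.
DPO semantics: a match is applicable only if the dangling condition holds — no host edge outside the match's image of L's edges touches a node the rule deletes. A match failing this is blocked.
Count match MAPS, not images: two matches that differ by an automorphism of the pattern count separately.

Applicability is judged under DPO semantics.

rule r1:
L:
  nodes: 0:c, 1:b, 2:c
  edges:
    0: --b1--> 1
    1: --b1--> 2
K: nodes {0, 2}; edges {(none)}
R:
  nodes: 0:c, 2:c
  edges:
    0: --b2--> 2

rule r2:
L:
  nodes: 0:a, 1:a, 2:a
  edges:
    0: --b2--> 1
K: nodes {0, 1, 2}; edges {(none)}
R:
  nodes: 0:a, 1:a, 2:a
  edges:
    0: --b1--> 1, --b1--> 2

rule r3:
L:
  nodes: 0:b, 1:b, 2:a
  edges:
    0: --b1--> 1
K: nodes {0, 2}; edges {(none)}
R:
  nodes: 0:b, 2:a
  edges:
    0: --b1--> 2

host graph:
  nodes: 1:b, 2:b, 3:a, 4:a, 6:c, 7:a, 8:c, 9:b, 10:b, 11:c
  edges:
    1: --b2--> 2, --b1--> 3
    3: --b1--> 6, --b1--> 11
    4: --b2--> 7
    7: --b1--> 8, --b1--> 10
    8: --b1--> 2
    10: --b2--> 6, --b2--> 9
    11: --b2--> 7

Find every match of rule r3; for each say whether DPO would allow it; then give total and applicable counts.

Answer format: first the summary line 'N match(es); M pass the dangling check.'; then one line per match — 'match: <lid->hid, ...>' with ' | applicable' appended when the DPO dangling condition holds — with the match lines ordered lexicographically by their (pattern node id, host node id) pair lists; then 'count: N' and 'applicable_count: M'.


0 match(es); 0 pass the dangling check.
count: 0
applicable_count: 0


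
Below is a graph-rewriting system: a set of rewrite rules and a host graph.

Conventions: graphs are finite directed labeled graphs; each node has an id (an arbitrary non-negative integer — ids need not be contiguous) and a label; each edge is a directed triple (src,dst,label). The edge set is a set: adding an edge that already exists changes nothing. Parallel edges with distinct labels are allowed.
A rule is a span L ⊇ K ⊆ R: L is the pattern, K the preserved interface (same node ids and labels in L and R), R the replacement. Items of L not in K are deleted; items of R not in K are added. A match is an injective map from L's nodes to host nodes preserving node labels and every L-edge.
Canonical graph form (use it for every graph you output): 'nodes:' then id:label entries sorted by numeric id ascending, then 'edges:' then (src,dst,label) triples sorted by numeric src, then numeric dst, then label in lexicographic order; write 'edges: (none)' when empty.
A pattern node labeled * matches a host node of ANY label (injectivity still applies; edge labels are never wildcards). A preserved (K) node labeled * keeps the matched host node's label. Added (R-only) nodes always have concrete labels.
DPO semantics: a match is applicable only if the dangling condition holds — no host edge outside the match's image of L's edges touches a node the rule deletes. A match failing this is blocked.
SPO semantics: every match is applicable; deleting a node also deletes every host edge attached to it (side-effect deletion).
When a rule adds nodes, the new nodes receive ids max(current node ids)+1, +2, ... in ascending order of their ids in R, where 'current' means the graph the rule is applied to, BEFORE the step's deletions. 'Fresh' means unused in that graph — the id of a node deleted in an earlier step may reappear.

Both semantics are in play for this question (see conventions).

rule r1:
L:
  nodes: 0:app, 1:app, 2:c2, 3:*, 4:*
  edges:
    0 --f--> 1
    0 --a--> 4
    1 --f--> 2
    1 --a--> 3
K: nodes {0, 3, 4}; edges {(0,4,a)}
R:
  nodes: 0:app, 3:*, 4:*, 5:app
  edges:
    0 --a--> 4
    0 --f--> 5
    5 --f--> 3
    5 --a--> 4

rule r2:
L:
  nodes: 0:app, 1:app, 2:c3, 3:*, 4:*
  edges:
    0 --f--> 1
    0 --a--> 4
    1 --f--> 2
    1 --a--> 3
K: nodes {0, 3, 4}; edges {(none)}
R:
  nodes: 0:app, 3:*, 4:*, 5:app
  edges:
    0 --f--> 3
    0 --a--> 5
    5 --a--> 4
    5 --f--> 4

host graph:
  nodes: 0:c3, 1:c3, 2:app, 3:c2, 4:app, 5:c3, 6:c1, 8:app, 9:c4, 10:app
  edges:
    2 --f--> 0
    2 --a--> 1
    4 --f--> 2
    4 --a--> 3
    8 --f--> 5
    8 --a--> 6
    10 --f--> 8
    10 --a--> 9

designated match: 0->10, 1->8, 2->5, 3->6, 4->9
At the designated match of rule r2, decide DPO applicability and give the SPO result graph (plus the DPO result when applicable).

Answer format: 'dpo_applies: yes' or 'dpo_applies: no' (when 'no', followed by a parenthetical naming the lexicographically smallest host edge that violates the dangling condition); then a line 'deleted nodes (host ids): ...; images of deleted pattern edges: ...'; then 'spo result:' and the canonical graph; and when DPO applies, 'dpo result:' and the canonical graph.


dpo_applies: yes
deleted nodes (host ids): 5, 8; images of deleted pattern edges: (8,5,f); (8,6,a); (10,8,f); (10,9,a)
spo result:
nodes: 0:c3, 1:c3, 2:app, 3:c2, 4:app, 6:c1, 9:c4, 10:app, 11:app
edges: (2,0,f); (2,1,a); (4,2,f); (4,3,a); (10,6,f); (10,11,a); (11,9,a); (11,9,f)
dpo result:
nodes: 0:c3, 1:c3, 2:app, 3:c2, 4:app, 6:c1, 9:c4, 10:app, 11:app
edges: (2,0,f); (2,1,a); (4,2,f); (4,3,a); (10,6,f); (10,11,a); (11,9,a); (11,9,f)


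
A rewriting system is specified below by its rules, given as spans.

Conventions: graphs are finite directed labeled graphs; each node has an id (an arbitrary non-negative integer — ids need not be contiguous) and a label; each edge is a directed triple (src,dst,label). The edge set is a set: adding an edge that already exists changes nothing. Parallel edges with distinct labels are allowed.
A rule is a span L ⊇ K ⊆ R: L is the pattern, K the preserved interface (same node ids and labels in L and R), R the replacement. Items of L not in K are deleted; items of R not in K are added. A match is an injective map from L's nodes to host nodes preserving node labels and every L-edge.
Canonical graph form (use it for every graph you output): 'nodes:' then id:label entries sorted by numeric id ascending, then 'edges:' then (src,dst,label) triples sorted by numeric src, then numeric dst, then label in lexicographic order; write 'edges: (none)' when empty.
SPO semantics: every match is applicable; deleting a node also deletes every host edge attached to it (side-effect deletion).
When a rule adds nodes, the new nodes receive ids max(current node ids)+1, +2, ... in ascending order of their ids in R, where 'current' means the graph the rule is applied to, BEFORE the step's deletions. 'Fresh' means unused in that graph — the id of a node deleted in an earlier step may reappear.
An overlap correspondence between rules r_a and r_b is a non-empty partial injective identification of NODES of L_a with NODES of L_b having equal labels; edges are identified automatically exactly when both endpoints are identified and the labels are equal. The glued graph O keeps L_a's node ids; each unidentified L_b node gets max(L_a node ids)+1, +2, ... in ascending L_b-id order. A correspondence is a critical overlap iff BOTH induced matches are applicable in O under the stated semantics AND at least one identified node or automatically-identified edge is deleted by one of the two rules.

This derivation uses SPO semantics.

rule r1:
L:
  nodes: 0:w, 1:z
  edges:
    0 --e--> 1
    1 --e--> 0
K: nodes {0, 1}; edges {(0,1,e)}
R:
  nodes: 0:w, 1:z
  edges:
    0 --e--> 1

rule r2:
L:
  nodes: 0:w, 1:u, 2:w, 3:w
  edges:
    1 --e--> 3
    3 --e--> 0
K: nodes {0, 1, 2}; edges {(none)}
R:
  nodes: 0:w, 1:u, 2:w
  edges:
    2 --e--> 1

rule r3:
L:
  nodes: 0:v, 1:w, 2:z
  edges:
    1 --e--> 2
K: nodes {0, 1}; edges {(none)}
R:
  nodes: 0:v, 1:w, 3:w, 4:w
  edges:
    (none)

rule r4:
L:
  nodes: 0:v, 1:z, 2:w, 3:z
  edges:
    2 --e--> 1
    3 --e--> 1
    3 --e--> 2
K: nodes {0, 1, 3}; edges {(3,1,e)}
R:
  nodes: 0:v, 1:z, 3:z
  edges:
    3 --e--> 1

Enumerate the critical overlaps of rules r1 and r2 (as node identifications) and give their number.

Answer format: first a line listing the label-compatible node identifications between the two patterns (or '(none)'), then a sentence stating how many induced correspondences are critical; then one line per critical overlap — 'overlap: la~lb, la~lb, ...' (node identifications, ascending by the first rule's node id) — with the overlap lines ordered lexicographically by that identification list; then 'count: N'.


label-compatible node identifications between L(r1) and L(r2): 0~0, 0~2, 0~3
1 of the induced correspondences is a critical overlap of r1 and r2.
overlap: 0~3
count: 1


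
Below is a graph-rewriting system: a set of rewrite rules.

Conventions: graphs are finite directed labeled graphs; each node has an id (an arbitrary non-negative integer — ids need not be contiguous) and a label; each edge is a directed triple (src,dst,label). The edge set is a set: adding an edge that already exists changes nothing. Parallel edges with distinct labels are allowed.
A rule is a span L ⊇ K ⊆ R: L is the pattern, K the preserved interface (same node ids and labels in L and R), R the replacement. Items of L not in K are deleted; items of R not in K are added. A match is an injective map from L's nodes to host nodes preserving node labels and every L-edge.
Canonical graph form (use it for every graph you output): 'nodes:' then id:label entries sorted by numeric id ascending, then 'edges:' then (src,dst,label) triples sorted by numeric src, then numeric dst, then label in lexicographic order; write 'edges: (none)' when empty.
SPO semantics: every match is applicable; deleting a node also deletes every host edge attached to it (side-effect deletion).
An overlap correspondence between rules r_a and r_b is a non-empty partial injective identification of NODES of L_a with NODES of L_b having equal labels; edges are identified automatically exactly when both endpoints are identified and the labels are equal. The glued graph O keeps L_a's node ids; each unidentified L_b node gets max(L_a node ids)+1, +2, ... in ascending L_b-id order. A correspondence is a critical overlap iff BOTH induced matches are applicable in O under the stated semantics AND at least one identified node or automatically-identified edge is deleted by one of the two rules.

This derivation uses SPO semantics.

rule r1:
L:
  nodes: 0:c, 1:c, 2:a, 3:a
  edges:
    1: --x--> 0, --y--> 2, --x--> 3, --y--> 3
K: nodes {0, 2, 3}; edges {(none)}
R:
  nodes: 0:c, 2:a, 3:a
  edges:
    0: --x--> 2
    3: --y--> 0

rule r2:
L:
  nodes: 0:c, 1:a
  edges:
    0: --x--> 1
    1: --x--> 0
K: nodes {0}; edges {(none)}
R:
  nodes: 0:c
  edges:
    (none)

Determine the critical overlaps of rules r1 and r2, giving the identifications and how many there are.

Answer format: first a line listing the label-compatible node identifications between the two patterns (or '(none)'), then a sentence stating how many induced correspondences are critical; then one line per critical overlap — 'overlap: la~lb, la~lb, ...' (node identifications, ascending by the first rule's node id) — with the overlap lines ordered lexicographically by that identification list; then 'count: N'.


label-compatible node identifications between L(r1) and L(r2): 0~0, 1~0, 2~1, 3~1
7 of the induced correspondences are critical overlaps of r1 and r2.
overlap: 0~0, 2~1
overlap: 0~0, 3~1
overlap: 1~0
overlap: 1~0, 2~1
overlap: 1~0, 3~1
overlap: 2~1
overlap: 3~1
count: 7


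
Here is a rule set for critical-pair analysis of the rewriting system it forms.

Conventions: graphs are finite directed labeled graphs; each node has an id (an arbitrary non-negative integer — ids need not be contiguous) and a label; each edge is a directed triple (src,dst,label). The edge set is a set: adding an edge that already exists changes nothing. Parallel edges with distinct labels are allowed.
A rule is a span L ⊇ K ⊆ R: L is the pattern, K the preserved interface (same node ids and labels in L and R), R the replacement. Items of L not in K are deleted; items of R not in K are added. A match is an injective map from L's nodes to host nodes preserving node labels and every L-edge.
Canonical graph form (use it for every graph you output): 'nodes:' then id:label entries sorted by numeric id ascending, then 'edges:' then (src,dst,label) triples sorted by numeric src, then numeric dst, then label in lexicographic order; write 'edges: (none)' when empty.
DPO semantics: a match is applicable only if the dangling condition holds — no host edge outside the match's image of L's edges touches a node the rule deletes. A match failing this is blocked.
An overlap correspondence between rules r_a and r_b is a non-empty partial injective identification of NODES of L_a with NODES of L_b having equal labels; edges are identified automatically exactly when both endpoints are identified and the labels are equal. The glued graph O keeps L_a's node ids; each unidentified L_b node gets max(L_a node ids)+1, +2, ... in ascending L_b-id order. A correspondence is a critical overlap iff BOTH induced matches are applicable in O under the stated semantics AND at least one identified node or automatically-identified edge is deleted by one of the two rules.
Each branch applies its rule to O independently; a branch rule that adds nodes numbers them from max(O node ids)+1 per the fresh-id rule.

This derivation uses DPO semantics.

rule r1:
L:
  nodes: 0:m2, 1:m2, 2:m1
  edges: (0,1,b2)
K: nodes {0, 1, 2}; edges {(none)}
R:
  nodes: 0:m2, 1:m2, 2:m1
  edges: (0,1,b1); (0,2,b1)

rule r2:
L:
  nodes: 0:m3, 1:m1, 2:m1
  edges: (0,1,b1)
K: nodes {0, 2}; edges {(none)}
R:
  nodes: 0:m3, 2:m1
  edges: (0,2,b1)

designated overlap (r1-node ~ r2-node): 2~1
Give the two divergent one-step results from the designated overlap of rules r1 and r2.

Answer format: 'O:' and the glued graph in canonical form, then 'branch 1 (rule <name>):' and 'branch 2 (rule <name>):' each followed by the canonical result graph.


O:
nodes: 0:m2, 1:m2, 2:m1, 3:m3, 4:m1
edges: (0,1,b2); (3,2,b1)
branch 1 (rule r1):
nodes: 0:m2, 1:m2, 2:m1, 3:m3, 4:m1
edges: (0,1,b1); (0,2,b1); (3,2,b1)
branch 2 (rule r2):
nodes: 0:m2, 1:m2, 3:m3, 4:m1
edges: (0,1,b2); (3,4,b1)


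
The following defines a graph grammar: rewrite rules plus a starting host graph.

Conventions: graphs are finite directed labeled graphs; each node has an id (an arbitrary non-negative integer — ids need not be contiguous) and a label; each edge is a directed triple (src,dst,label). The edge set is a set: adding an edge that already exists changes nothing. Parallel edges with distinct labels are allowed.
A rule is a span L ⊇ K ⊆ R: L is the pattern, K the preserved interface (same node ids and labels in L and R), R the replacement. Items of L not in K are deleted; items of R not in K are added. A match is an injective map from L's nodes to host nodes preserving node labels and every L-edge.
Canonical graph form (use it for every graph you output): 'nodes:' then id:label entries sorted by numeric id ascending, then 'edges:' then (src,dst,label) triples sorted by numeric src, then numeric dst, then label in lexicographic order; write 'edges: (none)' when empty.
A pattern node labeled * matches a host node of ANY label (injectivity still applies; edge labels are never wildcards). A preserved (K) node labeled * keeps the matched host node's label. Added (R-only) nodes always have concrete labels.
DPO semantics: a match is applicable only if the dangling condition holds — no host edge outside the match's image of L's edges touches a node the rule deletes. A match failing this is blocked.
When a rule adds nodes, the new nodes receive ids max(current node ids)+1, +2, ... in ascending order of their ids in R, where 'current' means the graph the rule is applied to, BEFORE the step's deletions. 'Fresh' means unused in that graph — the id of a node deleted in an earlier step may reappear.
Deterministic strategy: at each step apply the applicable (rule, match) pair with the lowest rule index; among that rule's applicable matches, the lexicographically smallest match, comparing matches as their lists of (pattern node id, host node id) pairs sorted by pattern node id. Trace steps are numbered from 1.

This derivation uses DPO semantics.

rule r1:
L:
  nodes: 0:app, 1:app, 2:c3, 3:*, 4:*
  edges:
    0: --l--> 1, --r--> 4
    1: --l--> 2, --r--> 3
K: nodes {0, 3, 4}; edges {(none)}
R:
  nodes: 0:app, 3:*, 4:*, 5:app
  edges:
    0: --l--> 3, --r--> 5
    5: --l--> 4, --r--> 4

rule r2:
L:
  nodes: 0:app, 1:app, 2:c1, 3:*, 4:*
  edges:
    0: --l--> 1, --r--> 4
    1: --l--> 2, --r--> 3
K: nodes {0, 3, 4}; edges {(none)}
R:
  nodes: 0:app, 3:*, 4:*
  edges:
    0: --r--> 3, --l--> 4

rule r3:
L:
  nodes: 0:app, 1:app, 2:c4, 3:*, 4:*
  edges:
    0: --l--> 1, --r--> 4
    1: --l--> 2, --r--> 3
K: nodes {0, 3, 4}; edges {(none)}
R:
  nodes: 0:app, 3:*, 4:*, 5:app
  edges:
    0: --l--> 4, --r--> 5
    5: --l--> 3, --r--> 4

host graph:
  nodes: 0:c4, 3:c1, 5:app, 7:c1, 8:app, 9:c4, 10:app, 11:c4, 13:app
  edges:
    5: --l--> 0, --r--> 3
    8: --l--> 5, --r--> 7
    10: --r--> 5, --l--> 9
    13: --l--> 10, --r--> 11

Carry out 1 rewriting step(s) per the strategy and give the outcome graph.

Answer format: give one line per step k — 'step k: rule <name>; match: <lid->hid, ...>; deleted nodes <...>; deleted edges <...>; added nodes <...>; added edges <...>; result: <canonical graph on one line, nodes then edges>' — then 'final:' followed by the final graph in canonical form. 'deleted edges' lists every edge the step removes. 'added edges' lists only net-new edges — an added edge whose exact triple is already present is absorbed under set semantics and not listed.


step 1: rule r3; match: 0->13, 1->10, 2->9, 3->5, 4->11; deleted nodes 9, 10; deleted edges (10,5,r); (10,9,l); (13,10,l); (13,11,r); added nodes 14; added edges (13,11,l); (13,14,r); (14,5,l); (14,11,r); result: nodes: 0:c4, 3:c1, 5:app, 7:c1, 8:app, 11:c4, 13:app, 14:app edges: (5,0,l); (5,3,r); (8,5,l); (8,7,r); (13,11,l); (13,14,r); (14,5,l); (14,11,r)
final:
nodes: 0:c4, 3:c1, 5:app, 7:c1, 8:app, 11:c4, 13:app, 14:app
edges: (5,0,l); (5,3,r); (8,5,l); (8,7,r); (13,11,l); (13,14,r); (14,5,l); (14,11,r)


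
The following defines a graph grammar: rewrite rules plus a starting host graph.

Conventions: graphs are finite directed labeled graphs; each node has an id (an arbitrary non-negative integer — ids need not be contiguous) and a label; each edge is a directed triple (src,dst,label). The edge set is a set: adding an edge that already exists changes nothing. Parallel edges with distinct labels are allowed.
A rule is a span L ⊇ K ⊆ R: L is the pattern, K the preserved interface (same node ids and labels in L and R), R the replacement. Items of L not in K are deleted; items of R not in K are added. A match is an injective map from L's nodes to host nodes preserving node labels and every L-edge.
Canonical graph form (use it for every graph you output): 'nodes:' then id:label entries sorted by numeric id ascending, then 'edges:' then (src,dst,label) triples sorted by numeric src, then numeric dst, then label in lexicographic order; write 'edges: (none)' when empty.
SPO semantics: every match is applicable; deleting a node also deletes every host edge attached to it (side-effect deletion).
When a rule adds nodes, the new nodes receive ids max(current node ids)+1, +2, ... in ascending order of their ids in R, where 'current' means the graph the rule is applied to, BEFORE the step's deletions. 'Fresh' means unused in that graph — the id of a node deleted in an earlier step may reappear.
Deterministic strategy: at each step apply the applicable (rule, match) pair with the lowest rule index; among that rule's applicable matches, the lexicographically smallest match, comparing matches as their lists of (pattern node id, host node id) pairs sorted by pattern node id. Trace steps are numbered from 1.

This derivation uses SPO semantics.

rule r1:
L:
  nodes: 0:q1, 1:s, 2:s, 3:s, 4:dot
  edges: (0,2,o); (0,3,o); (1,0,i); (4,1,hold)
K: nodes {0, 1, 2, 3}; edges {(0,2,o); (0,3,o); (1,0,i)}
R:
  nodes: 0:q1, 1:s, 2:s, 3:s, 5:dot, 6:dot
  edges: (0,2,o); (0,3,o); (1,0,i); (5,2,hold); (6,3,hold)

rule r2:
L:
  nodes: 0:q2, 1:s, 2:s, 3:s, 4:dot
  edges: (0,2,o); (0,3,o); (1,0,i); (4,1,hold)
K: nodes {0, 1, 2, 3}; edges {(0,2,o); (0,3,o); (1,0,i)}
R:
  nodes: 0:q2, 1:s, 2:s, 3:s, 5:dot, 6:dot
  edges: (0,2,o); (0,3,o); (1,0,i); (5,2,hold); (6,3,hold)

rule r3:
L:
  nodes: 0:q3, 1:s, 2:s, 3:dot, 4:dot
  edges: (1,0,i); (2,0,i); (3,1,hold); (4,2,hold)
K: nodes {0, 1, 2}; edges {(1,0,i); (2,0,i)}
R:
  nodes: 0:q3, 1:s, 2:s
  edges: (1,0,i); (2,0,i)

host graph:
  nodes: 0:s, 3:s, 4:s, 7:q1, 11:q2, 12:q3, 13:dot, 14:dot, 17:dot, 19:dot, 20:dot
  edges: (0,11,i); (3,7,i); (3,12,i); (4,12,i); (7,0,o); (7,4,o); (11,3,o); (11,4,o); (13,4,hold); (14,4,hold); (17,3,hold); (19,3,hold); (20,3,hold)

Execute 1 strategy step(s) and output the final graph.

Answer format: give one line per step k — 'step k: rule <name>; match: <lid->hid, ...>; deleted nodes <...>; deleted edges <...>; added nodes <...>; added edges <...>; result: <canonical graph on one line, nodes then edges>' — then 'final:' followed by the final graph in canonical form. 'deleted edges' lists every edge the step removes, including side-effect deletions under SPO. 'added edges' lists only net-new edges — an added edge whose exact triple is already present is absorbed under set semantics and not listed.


step 1: rule r1; match: 0->7, 1->3, 2->0, 3->4, 4->17; deleted nodes 17; deleted edges (17,3,hold); added nodes 21, 22; added edges (21,0,hold); (22,4,hold); result: nodes: 0:s, 3:s, 4:s, 7:q1, 11:q2, 12:q3, 13:dot, 14:dot, 19:dot, 20:dot, 21:dot, 22:dot edges: (0,11,i); (3,7,i); (3,12,i); (4,12,i); (7,0,o); (7,4,o); (11,3,o); (11,4,o); (13,4,hold); (14,4,hold); (19,3,hold); (20,3,hold); (21,0,hold); (22,4,hold)
final:
nodes: 0:s, 3:s, 4:s, 7:q1, 11:q2, 12:q3, 13:dot, 14:dot, 19:dot, 20:dot, 21:dot, 22:dot
edges: (0,11,i); (3,7,i); (3,12,i); (4,12,i); (7,0,o); (7,4,o); (11,3,o); (11,4,o); (13,4,hold); (14,4,hold); (19,3,hold); (20,3,hold); (21,0,hold); (22,4,hold)
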